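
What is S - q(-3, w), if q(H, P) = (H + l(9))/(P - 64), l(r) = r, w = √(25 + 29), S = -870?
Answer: -1758078/2021 + 9*√6/2021 ≈ -869.89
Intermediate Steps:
w = 3*√6 (w = √54 = 3*√6 ≈ 7.3485)
q(H, P) = (9 + H)/(-64 + P) (q(H, P) = (H + 9)/(P - 64) = (9 + H)/(-64 + P))
S - q(-3, w) = -870 - (9 - 3)/(-64 + 3*√6) = -870 - 6/(-64 + 3*√6)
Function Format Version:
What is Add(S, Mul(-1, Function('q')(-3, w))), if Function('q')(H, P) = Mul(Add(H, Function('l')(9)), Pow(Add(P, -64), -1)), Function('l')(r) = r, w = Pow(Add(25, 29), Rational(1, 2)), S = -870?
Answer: Add(Rational(-1758078, 2021), Mul(Rational(9, 2021), Pow(6, Rational(1, 2)))) ≈ -869.89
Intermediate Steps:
w = Mul(3, Pow(6, Rational(1, 2))) (w = Pow(54, Rational(1, 2)) = Mul(3, Pow(6, Rational(1, 2))) ≈ 7.3485)
Function('q')(H, P) = Mul(Pow(Add(-64, P), -1), Add(9, H)) (Function('q')(H, P) = Mul(Add(H, 9), Pow(Add(P, -64), -1)) = Mul(Add(9, H), Pow(Add(-64, P), -1)) = Mul(Pow(Add(-64, P), -1), Add(9, H)))
Add(S, Mul(-1, Function('q')(-3, w))) = Add(-870, Mul(-1, Mul(Pow(Add(-64, Mul(3, Pow(6, Rational(1, 2)))), -1), Add(9, -3)))) = Add(-870, Mul(-1, Mul(Pow(Add(-64, Mul(3, Pow(6, Rational(1, 2)))), -1), 6))) = Add(-870, Mul(-1, Mul(6, Pow(Add(-64, Mul(3, Pow(6, Rational(1, 2)))), -1)))) = Add(-870, Mul(-6, Pow(Add(-64, Mul(3, Pow(6, Rational(1, 2)))), -1)))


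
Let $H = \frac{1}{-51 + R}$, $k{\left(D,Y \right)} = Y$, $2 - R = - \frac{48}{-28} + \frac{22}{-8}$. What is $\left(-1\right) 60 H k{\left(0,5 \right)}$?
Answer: $\frac{8400}{1343} \approx 6.2547$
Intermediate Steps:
$R = \frac{85}{28}$ ($R = 2 - \left(- \frac{48}{-28} + \frac{22}{-8}\right) = 2 - \left(\left(-48\right) \left(- \frac{1}{28}\right) + 22 \left(- \frac{1}{8}\right)\right) = 2 - \left(\frac{12}{7} - \frac{11}{4}\right) = 2 - - \frac{29}{28} = 2 + \frac{29}{28} = \frac{85}{28} \approx 3.0357$)
$H = - \frac{28}{1343}$ ($H = \frac{1}{-51 + \frac{85}{28}} = \frac{1}{- \frac{1343}{28}} = - \frac{28}{1343} \approx -0.020849$)
$\left(-1\right) 60 H k{\left(0,5 \right)} = \left(-1\right) 60 \left(- \frac{28}{1343}\right) 5 = \left(-60\right) \left(- \frac{28}{1343}\right) 5 = \frac{1680}{1343} \cdot 5 = \frac{8400}{1343}$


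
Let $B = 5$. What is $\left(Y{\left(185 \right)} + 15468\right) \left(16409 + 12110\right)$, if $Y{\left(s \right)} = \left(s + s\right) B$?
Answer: $493892042$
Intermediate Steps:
$Y{\left(s \right)} = 10 s$ ($Y{\left(s \right)} = \left(s + s\right) 5 = 2 s 5 = 10 s$)
$\left(Y{\left(185 \right)} + 15468\right) \left(16409 + 12110\right) = \left(10 \cdot 185 + 15468\right) \left(16409 + 12110\right) = \left(1850 + 15468\right) 28519 = 17318 \cdot 28519 = 493892042$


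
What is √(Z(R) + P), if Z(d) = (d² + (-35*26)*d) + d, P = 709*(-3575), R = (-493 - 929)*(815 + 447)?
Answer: √3222088674097 ≈ 1.7950e+6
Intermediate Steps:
R = -1794564 (R = -1422*1262 = -1794564)
P = -2534675
Z(d) = d² - 909*d (Z(d) = (d² - 910*d) + d = d² - 909*d)
√(Z(R) + P) = √(-1794564*(-909 - 1794564) - 2534675) = √(-1794564*(-1795473) - 2534675) = √(3222091208772 - 2534675) = √3222088674097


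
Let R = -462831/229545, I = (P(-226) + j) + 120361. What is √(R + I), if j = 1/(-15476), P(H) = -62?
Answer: √42170170195078476991755/592073070 ≈ 346.84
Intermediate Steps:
j = -1/15476 ≈ -6.4616e-5
I = 1861747323/15476 (I = (-62 - 1/15476) + 120361 = -959513/15476 + 120361 = 1861747323/15476 ≈ 1.2030e+5)
R = -154277/76515 (R = -462831*1/229545 = -154277/76515 ≈ -2.0163)
√(R + I) = √(-154277/76515 + 1861747323/15476) = √(142449208828493/1184146140) = √42170170195078476991755/592073070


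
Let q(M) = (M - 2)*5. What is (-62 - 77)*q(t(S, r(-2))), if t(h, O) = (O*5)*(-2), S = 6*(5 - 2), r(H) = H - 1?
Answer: -19460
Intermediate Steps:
r(H) = -1 + H
S = 18 (S = 6*3 = 18)
t(h, O) = -10*O (t(h, O) = (5*O)*(-2) = -10*O)
q(M) = -10 + 5*M (q(M) = (-2 + M)*5 = -10 + 5*M)
(-62 - 77)*q(t(S, r(-2))) = (-62 - 77)*(-10 + 5*(-10*(-1 - 2))) = -139*(-10 + 5*(-10*(-3))) = -139*(-10 + 5*30) = -139*(-10 + 150) = -139*140 = -19460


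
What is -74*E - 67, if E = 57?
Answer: -4285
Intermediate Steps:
-74*E - 67 = -74*57 - 67 = -4218 - 67 = -4285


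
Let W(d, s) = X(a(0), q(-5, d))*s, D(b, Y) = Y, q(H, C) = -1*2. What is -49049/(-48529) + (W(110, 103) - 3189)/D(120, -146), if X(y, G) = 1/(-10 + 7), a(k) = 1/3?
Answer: 18875342/817527 ≈ 23.088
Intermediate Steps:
a(k) = ⅓
q(H, C) = -2
X(y, G) = -⅓ (X(y, G) = 1/(-3) = -⅓)
W(d, s) = -s/3
-49049/(-48529) + (W(110, 103) - 3189)/D(120, -146) = -49049/(-48529) + (-⅓*103 - 3189)/(-146) = -49049*(-1/48529) + (-103/3 - 3189)*(-1/146) = 3773/3733 - 9670/3*(-1/146) = 3773/3733 + 4835/219 = 18875342/817527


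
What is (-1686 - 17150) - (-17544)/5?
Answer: -76636/5 ≈ -15327.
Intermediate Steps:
(-1686 - 17150) - (-17544)/5 = -18836 - (-17544)/5 = -18836 - 2924*(-6/5) = -18836 + 17544/5 = -76636/5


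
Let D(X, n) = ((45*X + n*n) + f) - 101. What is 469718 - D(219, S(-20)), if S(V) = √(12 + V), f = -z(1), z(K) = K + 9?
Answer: 459982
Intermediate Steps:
z(K) = 9 + K
f = -10 (f = -(9 + 1) = -1*10 = -10)
D(X, n) = -111 + n² + 45*X (D(X, n) = ((45*X + n*n) - 10) - 101 = ((45*X + n²) - 10) - 101 = ((n² + 45*X) - 10) - 101 = (-10 + n² + 45*X) - 101 = -111 + n² + 45*X)
469718 - D(219, S(-20)) = 469718 - (-111 + (√(12 - 20))² + 45*219) = 469718 - (-111 + (√(-8))² + 9855) = 469718 - (-111 + (2*I*√2)² + 9855) = 469718 - (-111 - 8 + 9855) = 469718 - 1*9736 = 469718 - 9736 = 459982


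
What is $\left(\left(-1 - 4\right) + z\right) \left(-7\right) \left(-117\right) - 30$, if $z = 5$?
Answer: $-30$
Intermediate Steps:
$\left(\left(-1 - 4\right) + z\right) \left(-7\right) \left(-117\right) - 30 = \left(\left(-1 - 4\right) + 5\right) \left(-7\right) \left(-117\right) - 30 = \left(-5 + 5\right) \left(-7\right) \left(-117\right) - 30 = 0 \left(-7\right) \left(-117\right) - 30 = 0 \left(-117\right) - 30 = 0 - 30 = -30$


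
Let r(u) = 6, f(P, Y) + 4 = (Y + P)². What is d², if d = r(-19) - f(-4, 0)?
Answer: 36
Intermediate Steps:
f(P, Y) = -4 + (P + Y)² (f(P, Y) = -4 + (Y + P)² = -4 + (P + Y)²)
d = -6 (d = 6 - (-4 + (-4 + 0)²) = 6 - (-4 + (-4)²) = 6 - (-4 + 16) = 6 - 1*12 = 6 - 12 = -6)
d² = (-6)² = 36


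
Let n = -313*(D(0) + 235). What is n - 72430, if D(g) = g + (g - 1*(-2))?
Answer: -146611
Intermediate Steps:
D(g) = 2 + 2*g (D(g) = g + (g + 2) = g + (2 + g) = 2 + 2*g)
n = -74181 (n = -313*((2 + 2*0) + 235) = -313*((2 + 0) + 235) = -313*(2 + 235) = -313*237 = -74181)
n - 72430 = -74181 - 72430 = -146611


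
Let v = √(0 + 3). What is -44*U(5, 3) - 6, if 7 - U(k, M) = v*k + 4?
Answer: -138 + 220*√3 ≈ 243.05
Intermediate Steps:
v = √3 ≈ 1.7320
U(k, M) = 3 - k*√3 (U(k, M) = 7 - (√3*k + 4) = 7 - (k*√3 + 4) = 7 - (4 + k*√3) = 7 + (-4 - k*√3) = 3 - k*√3)
-44*U(5, 3) - 6 = -44*(3 - 1*5*√3) - 6 = -44*(3 - 5*√3) - 6 = (-132 + 220*√3) - 6 = -138 + 220*√3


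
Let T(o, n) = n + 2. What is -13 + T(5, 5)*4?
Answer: 15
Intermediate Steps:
T(o, n) = 2 + n
-13 + T(5, 5)*4 = -13 + (2 + 5)*4 = -13 + 7*4 = -13 + 28 = 15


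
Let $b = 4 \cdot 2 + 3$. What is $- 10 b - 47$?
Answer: $-157$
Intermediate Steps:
$b = 11$ ($b = 8 + 3 = 11$)
$- 10 b - 47 = \left(-10\right) 11 - 47 = -110 - 47 = -157$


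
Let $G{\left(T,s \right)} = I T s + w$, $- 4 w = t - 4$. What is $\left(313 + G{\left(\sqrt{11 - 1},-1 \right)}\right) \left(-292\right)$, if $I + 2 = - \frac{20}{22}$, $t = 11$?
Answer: $-90885 - \frac{9344 \sqrt{10}}{11} \approx -93571.0$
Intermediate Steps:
$I = - \frac{32}{11}$ ($I = -2 - \frac{20}{22} = -2 - \frac{10}{11} = - \frac{32}{11} \approx -2.9091$)
$w = - \frac{7}{4}$ ($w = - \frac{11 - 4}{4} = \left(- \frac{1}{4}\right) 7 = - \frac{7}{4} \approx -1.75$)
$G{\left(T,s \right)} = - \frac{7}{4} - \frac{32 T s}{11}$ ($G{\left(T,s \right)} = - \frac{32 T}{11} s - \frac{7}{4} = - \frac{32 T s}{11} - \frac{7}{4} = - \frac{7}{4} - \frac{32 T s}{11}$)
$\left(313 + G{\left(\sqrt{11 - 1},-1 \right)}\right) \left(-292\right) = \left(313 - \left(\frac{7}{4} + \frac{32}{11} \sqrt{11 - 1} \left(-1\right)\right)\right) \left(-292\right) = \left(313 - \left(\frac{7}{4} + \frac{32}{11} \sqrt{10} \left(-1\right)\right)\right) \left(-292\right) = \left(313 - \left(\frac{7}{4} - \frac{32 \sqrt{10}}{11}\right)\right) \left(-292\right) = \left(\frac{1245}{4} + \frac{32 \sqrt{10}}{11}\right) \left(-292\right) = -90885 - \frac{9344 \sqrt{10}}{11}$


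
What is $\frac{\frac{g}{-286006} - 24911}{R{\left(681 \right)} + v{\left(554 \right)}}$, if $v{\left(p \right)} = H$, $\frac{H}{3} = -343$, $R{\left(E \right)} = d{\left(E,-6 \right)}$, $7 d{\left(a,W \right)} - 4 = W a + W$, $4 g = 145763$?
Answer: $\frac{28498927627}{1845310712} \approx 15.444$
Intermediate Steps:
$g = \frac{145763}{4}$ ($g = \frac{1}{4} \cdot 145763 = \frac{145763}{4} \approx 36441.0$)
$d{\left(a,W \right)} = \frac{4}{7} + \frac{W}{7} + \frac{W a}{7}$ ($d{\left(a,W \right)} = \frac{4}{7} + \frac{W a + W}{7} = \frac{4}{7} + \frac{W + W a}{7} = \frac{4}{7} + \left(\frac{W}{7} + \frac{W a}{7}\right) = \frac{4}{7} + \frac{W}{7} + \frac{W a}{7}$)
$R{\left(E \right)} = - \frac{2}{7} - \frac{6 E}{7}$ ($R{\left(E \right)} = \frac{4}{7} + \frac{1}{7} \left(-6\right) + \frac{1}{7} \left(-6\right) E = \frac{4}{7} - \frac{6}{7} - \frac{6 E}{7} = - \frac{2}{7} - \frac{6 E}{7}$)
$H = -1029$ ($H = 3 \left(-343\right) = -1029$)
$v{\left(p \right)} = -1029$
$\frac{\frac{g}{-286006} - 24911}{R{\left(681 \right)} + v{\left(554 \right)}} = \frac{\frac{145763}{4 \left(-286006\right)} - 24911}{\left(- \frac{2}{7} - \frac{4086}{7}\right) - 1029} = \frac{\frac{145763}{4} \left(- \frac{1}{286006}\right) - 24911}{\left(- \frac{2}{7} - \frac{4086}{7}\right) - 1029} = \frac{- \frac{145763}{1144024} - 24911}{-584 - 1029} = - \frac{28498927627}{1144024 \left(-1613\right)} = \left(- \frac{28498927627}{1144024}\right) \left(- \frac{1}{1613}\right) = \frac{28498927627}{1845310712}$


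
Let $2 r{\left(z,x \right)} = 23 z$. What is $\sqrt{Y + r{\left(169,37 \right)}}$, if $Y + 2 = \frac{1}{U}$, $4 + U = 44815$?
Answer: $\frac{\sqrt{1732703103170}}{29874} \approx 44.062$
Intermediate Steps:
$U = 44811$ ($U = -4 + 44815 = 44811$)
$r{\left(z,x \right)} = \frac{23 z}{2}$
$Y = - \frac{89621}{44811}$ ($Y = -2 + \frac{1}{44811} = - \frac{89621}{44811} \approx -2.0$)
$\sqrt{Y + r{\left(169,37 \right)}} = \sqrt{- \frac{89621}{44811} + \frac{23}{2} \cdot 169} = \sqrt{- \frac{89621}{44811} + \frac{3887}{2}} = \sqrt{\frac{174001115}{89622}} = \frac{\sqrt{1732703103170}}{29874}$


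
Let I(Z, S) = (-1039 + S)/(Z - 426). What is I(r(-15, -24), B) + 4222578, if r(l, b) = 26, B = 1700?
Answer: 1689030539/400 ≈ 4.2226e+6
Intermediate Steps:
I(Z, S) = (-1039 + S)/(-426 + Z)
I(r(-15, -24), B) + 4222578 = (-1039 + 1700)/(-426 + 26) + 4222578 = 661/(-400) + 4222578 = -1/400*661 + 4222578 = -661/400 + 4222578 = 1689030539/400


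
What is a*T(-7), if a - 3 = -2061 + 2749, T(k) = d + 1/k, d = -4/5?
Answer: -22803/35 ≈ -651.51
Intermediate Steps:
d = -⅘ (d = -4*⅕ = -⅘ ≈ -0.80000)
T(k) = -⅘ + 1/k
a = 691 (a = 3 + (-2061 + 2749) = 3 + 688 = 691)
a*T(-7) = 691*(-⅘ + 1/(-7)) = 691*(-⅘ - ⅐) = 691*(-33/35) = -22803/35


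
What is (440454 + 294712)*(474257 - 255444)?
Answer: 160863877958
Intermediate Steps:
(440454 + 294712)*(474257 - 255444) = 735166*218813 = 160863877958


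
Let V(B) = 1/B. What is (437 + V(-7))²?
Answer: 9351364/49 ≈ 1.9084e+5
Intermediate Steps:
(437 + V(-7))² = (437 + 1/(-7))² = (437 - ⅐)² = (3058/7)² = 9351364/49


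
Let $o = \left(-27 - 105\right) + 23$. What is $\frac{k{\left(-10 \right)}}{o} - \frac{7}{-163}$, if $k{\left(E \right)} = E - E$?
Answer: $\frac{7}{163} \approx 0.042945$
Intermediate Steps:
$o = -109$ ($o = -132 + 23 = -109$)
$k{\left(E \right)} = 0$
$\frac{k{\left(-10 \right)}}{o} - \frac{7}{-163} = \frac{0}{-109} - \frac{7}{-163} = 0 \left(- \frac{1}{109}\right) - - \frac{7}{163} = 0 + \frac{7}{163} = \frac{7}{163}$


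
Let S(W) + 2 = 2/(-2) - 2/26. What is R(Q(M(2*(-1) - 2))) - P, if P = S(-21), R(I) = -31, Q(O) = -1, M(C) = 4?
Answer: -363/13 ≈ -27.923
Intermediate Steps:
S(W) = -40/13 (S(W) = -2 + (2/(-2) - 2/26) = -2 + (2*(-1/2) - 2*1/26) = -2 + (-1 - 1/13) = -2 - 14/13 = -40/13)
P = -40/13 ≈ -3.0769
R(Q(M(2*(-1) - 2))) - P = -31 - 1*(-40/13) = -31 + 40/13 = -363/13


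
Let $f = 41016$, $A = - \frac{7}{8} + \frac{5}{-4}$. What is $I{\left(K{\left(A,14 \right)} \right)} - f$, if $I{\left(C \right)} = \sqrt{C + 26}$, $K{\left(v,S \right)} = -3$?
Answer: $-41016 + \sqrt{23} \approx -41011.0$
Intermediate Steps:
$A = - \frac{17}{8}$ ($A = \left(-7\right) \frac{1}{8} + 5 \left(- \frac{1}{4}\right) = - \frac{7}{8} - \frac{5}{4} = - \frac{17}{8} \approx -2.125$)
$I{\left(C \right)} = \sqrt{26 + C}$
$I{\left(K{\left(A,14 \right)} \right)} - f = \sqrt{26 - 3} - 41016 = \sqrt{23} - 41016 = -41016 + \sqrt{23}$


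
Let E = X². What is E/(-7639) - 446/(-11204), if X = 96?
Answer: -49924535/42793678 ≈ -1.1666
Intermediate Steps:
E = 9216 (E = 96² = 9216)
E/(-7639) - 446/(-11204) = 9216/(-7639) - 446/(-11204) = 9216*(-1/7639) - 446*(-1/11204) = -9216/7639 + 223/5602 = -49924535/42793678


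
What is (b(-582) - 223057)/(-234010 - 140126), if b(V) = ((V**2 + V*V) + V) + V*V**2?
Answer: 196683559/374136 ≈ 525.70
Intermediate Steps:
b(V) = V + V**3 + 2*V**2 (b(V) = ((V**2 + V**2) + V) + V**3 = (2*V**2 + V) + V**3 = (V + 2*V**2) + V**3 = V + V**3 + 2*V**2)
(b(-582) - 223057)/(-234010 - 140126) = (-582*(1 + (-582)**2 + 2*(-582)) - 223057)/(-234010 - 140126) = (-582*(1 + 338724 - 1164) - 223057)/(-374136) = (-582*337561 - 223057)*(-1/374136) = (-196460502 - 223057)*(-1/374136) = -196683559*(-1/374136) = 196683559/374136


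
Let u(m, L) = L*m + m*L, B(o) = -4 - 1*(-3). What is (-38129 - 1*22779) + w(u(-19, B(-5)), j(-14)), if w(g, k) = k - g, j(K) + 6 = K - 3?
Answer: -60969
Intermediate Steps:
B(o) = -1 (B(o) = -4 + 3 = -1)
j(K) = -9 + K (j(K) = -6 + (K - 3) = -6 + (-3 + K) = -9 + K)
u(m, L) = 2*L*m (u(m, L) = L*m + L*m = 2*L*m)
(-38129 - 1*22779) + w(u(-19, B(-5)), j(-14)) = (-38129 - 1*22779) + ((-9 - 14) - 2*(-1)*(-19)) = (-38129 - 22779) + (-23 - 1*38) = -60908 + (-23 - 38) = -60908 - 61 = -60969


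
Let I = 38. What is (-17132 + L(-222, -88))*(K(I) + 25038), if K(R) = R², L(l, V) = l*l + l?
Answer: 845570260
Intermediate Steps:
L(l, V) = l + l² (L(l, V) = l² + l = l + l²)
(-17132 + L(-222, -88))*(K(I) + 25038) = (-17132 - 222*(1 - 222))*(38² + 25038) = (-17132 - 222*(-221))*(1444 + 25038) = (-17132 + 49062)*26482 = 31930*26482 = 845570260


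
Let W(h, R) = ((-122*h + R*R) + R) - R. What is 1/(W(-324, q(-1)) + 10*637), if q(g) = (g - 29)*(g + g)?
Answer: 1/49498 ≈ 2.0203e-5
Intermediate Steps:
q(g) = 2*g*(-29 + g) (q(g) = (-29 + g)*(2*g) = 2*g*(-29 + g))
W(h, R) = R² - 122*h (W(h, R) = ((-122*h + R²) + R) - R = ((R² - 122*h) + R) - R = (R + R² - 122*h) - R = R² - 122*h)
1/(W(-324, q(-1)) + 10*637) = 1/(((2*(-1)*(-29 - 1))² - 122*(-324)) + 10*637) = 1/(((2*(-1)*(-30))² + 39528) + 6370) = 1/((60² + 39528) + 6370) = 1/((3600 + 39528) + 6370) = 1/(43128 + 6370) = 1/49498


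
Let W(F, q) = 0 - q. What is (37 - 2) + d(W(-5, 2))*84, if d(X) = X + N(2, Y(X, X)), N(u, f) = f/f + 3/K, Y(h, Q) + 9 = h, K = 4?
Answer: 14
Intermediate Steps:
Y(h, Q) = -9 + h
N(u, f) = 7/4 (N(u, f) = f/f + 3/4 = 1 + 3*(¼) = 1 + ¾ = 7/4)
W(F, q) = -q
d(X) = 7/4 + X (d(X) = X + 7/4 = 7/4 + X)
(37 - 2) + d(W(-5, 2))*84 = (37 - 2) + (7/4 - 1*2)*84 = 35 + (7/4 - 2)*84 = 35 - ¼*84 = 35 - 21 = 14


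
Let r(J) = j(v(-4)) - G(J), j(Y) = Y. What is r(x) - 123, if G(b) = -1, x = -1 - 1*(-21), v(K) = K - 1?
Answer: -127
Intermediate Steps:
v(K) = -1 + K
x = 20 (x = -1 + 21 = 20)
r(J) = -4 (r(J) = (-1 - 4) - 1*(-1) = -5 + 1 = -4)
r(x) - 123 = -4 - 123 = -127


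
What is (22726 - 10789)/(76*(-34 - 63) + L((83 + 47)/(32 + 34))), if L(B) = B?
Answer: -393921/243211 ≈ -1.6197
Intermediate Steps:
(22726 - 10789)/(76*(-34 - 63) + L((83 + 47)/(32 + 34))) = (22726 - 10789)/(76*(-34 - 63) + (83 + 47)/(32 + 34)) = 11937/(76*(-97) + 130/66) = 11937/(-7372 + 130*(1/66)) = 11937/(-7372 + 65/33) = 11937/(-243211/33) = 11937*(-33/243211) = -393921/243211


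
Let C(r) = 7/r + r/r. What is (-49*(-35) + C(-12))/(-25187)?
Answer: -20585/302244 ≈ -0.068107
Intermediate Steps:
C(r) = 1 + 7/r (C(r) = 7/r + 1 = 1 + 7/r)
(-49*(-35) + C(-12))/(-25187) = (-49*(-35) + (7 - 12)/(-12))/(-25187) = (1715 - 1/12*(-5))*(-1/25187) = (1715 + 5/12)*(-1/25187) = (20585/12)*(-1/25187) = -20585/302244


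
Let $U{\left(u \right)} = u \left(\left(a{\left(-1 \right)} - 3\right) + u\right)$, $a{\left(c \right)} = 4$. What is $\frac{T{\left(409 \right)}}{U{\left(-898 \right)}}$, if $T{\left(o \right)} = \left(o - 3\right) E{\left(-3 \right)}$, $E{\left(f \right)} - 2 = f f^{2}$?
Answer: $- \frac{5075}{402753} \approx -0.012601$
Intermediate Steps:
$E{\left(f \right)} = 2 + f^{3}$ ($E{\left(f \right)} = 2 + f f^{2} = 2 + f^{3}$)
$U{\left(u \right)} = u \left(1 + u\right)$ ($U{\left(u \right)} = u \left(\left(4 - 3\right) + u\right) = u \left(1 + u\right)$)
$T{\left(o \right)} = 75 - 25 o$ ($T{\left(o \right)} = \left(o - 3\right) \left(2 + \left(-3\right)^{3}\right) = \left(-3 + o\right) \left(2 - 27\right) = \left(-3 + o\right) \left(-25\right) = 75 - 25 o$)
$\frac{T{\left(409 \right)}}{U{\left(-898 \right)}} = \frac{75 - 10225}{\left(-898\right) \left(1 - 898\right)} = \frac{75 - 10225}{\left(-898\right) \left(-897\right)} = - \frac{10150}{805506} = \left(-10150\right) \frac{1}{805506} = - \frac{5075}{402753}$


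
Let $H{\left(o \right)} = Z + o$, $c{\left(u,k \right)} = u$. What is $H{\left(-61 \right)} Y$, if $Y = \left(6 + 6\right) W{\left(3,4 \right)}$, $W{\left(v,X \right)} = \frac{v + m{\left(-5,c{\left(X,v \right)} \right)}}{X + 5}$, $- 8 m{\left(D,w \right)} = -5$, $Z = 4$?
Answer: $- \frac{551}{2} \approx -275.5$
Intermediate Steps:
$m{\left(D,w \right)} = \frac{5}{8}$ ($m{\left(D,w \right)} = \left(- \frac{1}{8}\right) \left(-5\right) = \frac{5}{8}$)
$H{\left(o \right)} = 4 + o$
$W{\left(v,X \right)} = \frac{\frac{5}{8} + v}{5 + X}$ ($W{\left(v,X \right)} = \frac{v + \frac{5}{8}}{X + 5} = \frac{\frac{5}{8} + v}{5 + X}$)
$Y = \frac{29}{6}$ ($Y = \left(6 + 6\right) \frac{\frac{5}{8} + 3}{5 + 4} = 12 \cdot \frac{1}{9} \cdot \frac{29}{8} = 12 \cdot \frac{29}{72} = \frac{29}{6} \approx 4.8333$)
$H{\left(-61 \right)} Y = \left(4 - 61\right) \frac{29}{6} = \left(-57\right) \frac{29}{6} = - \frac{551}{2}$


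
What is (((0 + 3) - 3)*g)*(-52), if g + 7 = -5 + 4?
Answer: 0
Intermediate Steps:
g = -8 (g = -7 + (-5 + 4) = -7 - 1 = -8)
(((0 + 3) - 3)*g)*(-52) = (((0 + 3) - 3)*(-8))*(-52) = ((3 - 3)*(-8))*(-52) = (0*(-8))*(-52) = 0*(-52) = 0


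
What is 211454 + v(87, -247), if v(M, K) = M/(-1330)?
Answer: 281233733/1330 ≈ 2.1145e+5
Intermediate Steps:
v(M, K) = -M/1330 (v(M, K) = M*(-1/1330) = -M/1330)
211454 + v(87, -247) = 211454 - 1/1330*87 = 211454 - 87/1330 = 281233733/1330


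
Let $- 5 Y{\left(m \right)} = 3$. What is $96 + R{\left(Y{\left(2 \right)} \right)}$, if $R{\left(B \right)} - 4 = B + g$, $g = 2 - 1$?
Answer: $\frac{502}{5} \approx 100.4$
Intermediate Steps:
$Y{\left(m \right)} = - \frac{3}{5}$ ($Y{\left(m \right)} = \left(- \frac{1}{5}\right) 3 = - \frac{3}{5}$)
$g = 1$ ($g = 2 - 1 = 1$)
$R{\left(B \right)} = 5 + B$ ($R{\left(B \right)} = 4 + \left(B + 1\right) = 4 + \left(1 + B\right) = 5 + B$)
$96 + R{\left(Y{\left(2 \right)} \right)} = 96 + \left(5 - \frac{3}{5}\right) = 96 + \frac{22}{5} = \frac{502}{5}$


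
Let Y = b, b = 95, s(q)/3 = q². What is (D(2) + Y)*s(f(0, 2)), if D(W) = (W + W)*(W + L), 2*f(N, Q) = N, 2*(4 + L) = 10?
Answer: 0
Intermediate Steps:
L = 1 (L = -4 + (½)*10 = -4 + 5 = 1)
f(N, Q) = N/2
s(q) = 3*q²
Y = 95
D(W) = 2*W*(1 + W) (D(W) = (W + W)*(W + 1) = (2*W)*(1 + W) = 2*W*(1 + W))
(D(2) + Y)*s(f(0, 2)) = (2*2*(1 + 2) + 95)*(3*((½)*0)²) = (2*2*3 + 95)*(3*0²) = (12 + 95)*(3*0) = 107*0 = 0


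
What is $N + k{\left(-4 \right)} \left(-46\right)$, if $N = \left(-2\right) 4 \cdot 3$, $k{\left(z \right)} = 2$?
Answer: $-116$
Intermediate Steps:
$N = -24$ ($N = \left(-8\right) 3 = -24$)
$N + k{\left(-4 \right)} \left(-46\right) = -24 + 2 \left(-46\right) = -24 - 92 = -116$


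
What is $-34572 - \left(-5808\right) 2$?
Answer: $-22956$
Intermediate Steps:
$-34572 - \left(-5808\right) 2 = -34572 - -11616 = -34572 + 11616 = -22956$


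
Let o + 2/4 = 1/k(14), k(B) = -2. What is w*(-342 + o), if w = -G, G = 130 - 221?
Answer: -31213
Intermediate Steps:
G = -91
o = -1 (o = -½ + 1/(-2) = -½ - ½ = -1)
w = 91 (w = -1*(-91) = 91)
w*(-342 + o) = 91*(-342 - 1) = 91*(-343) = -31213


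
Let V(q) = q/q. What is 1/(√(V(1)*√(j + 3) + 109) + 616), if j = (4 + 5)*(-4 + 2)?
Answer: 1/(616 + √(109 + I*√15)) ≈ 0.0015963 - 4.73e-7*I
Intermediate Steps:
j = -18 (j = 9*(-2) = -18)
V(q) = 1
1/(√(V(1)*√(j + 3) + 109) + 616) = 1/(√(1*√(-18 + 3) + 109) + 616) = 1/(√(1*√(-15) + 109) + 616) = 1/(√(1*(I*√15) + 109) + 616) = 1/(√(I*√15 + 109) + 616) = 1/(√(109 + I*√15) + 616) = 1/(616 + √(109 + I*√15))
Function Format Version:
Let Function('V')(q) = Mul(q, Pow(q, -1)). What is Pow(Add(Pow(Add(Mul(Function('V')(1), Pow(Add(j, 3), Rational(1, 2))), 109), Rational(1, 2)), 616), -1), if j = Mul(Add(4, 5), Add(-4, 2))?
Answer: Pow(Add(616, Pow(Add(109, Mul(I, Pow(15, Rational(1, 2)))), Rational(1, 2))), -1) ≈ Add(0.0015963, Mul(-4.73e-7, I))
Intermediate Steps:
j = -18 (j = Mul(9, -2) = -18)
Function('V')(q) = 1
Pow(Add(Pow(Add(Mul(Function('V')(1), Pow(Add(j, 3), Rational(1, 2))), 109), Rational(1, 2)), 616), -1) = Pow(Add(Pow(Add(Mul(1, Pow(Add(-18, 3), Rational(1, 2))), 109), Rational(1, 2)), 616), -1) = Pow(Add(Pow(Add(Mul(1, Pow(-15, Rational(1, 2))), 109), Rational(1, 2)), 616), -1) = Pow(Add(Pow(Add(Mul(1, Mul(I, Pow(15, Rational(1, 2)))), 109), Rational(1, 2)), 616), -1) = Pow(Add(Pow(Add(Mul(I, Pow(15, Rational(1, 2))), 109), Rational(1, 2)), 616), -1) = Pow(Add(Pow(Add(109, Mul(I, Pow(15, Rational(1, 2)))), Rational(1, 2)), 616), -1) = Pow(Add(616, Pow(Add(109, Mul(I, Pow(15, Rational(1, 2)))), Rational(1, 2))), -1)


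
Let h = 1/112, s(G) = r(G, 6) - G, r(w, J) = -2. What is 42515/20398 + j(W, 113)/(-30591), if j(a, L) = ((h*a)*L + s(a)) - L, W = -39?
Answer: 10423433903/4991961744 ≈ 2.0880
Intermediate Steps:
s(G) = -2 - G
h = 1/112 ≈ 0.0089286
j(a, L) = -2 - L - a + L*a/112 (j(a, L) = ((a/112)*L + (-2 - a)) - L = (L*a/112 + (-2 - a)) - L = (-2 - a + L*a/112) - L = -2 - L - a + L*a/112)
42515/20398 + j(W, 113)/(-30591) = 42515/20398 + (-2 - 1*113 - 1*(-39) + (1/112)*113*(-39))/(-30591) = 42515*(1/20398) + (-2 - 113 + 39 - 4407/112)*(-1/30591) = 42515/20398 - 12919/112*(-1/30591) = 42515/20398 + 12919/3426192 = 10423433903/4991961744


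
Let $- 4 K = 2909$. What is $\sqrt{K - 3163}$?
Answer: $\frac{3 i \sqrt{1729}}{2} \approx 62.372 i$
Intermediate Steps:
$K = - \frac{2909}{4}$ ($K = \left(- \frac{1}{4}\right) 2909 = - \frac{2909}{4} \approx -727.25$)
$\sqrt{K - 3163} = \sqrt{- \frac{2909}{4} - 3163} = \sqrt{- \frac{15561}{4}} = \frac{3 i \sqrt{1729}}{2}$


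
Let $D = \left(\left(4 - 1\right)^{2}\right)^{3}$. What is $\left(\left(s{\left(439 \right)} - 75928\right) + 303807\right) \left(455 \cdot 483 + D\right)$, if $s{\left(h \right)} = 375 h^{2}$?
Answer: $15985430017476$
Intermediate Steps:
$D = 729$ ($D = \left(3^{2}\right)^{3} = 9^{3} = 729$)
$\left(\left(s{\left(439 \right)} - 75928\right) + 303807\right) \left(455 \cdot 483 + D\right) = \left(\left(375 \cdot 439^{2} - 75928\right) + 303807\right) \left(455 \cdot 483 + 729\right) = \left(\left(375 \cdot 192721 - 75928\right) + 303807\right) \left(219765 + 729\right) = \left(\left(72270375 - 75928\right) + 303807\right) 220494 = \left(72194447 + 303807\right) 220494 = 72498254 \cdot 220494 = 15985430017476$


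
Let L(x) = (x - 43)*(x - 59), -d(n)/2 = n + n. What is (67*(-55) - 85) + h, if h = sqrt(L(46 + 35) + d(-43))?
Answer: -3770 + 12*sqrt(7) ≈ -3738.3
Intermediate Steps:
d(n) = -4*n (d(n) = -2*(n + n) = -4*n)
L(x) = (-59 + x)*(-43 + x) (L(x) = (-43 + x)*(-59 + x) = (-59 + x)*(-43 + x))
h = 12*sqrt(7) (h = sqrt((2537 + (46 + 35)**2 - 102*(46 + 35)) - 4*(-43)) = sqrt((2537 + 81**2 - 102*81) + 172) = sqrt((2537 + 6561 - 8262) + 172) = sqrt(836 + 172) = sqrt(1008) = 12*sqrt(7) ≈ 31.749)
(67*(-55) - 85) + h = (67*(-55) - 85) + 12*sqrt(7) = (-3685 - 85) + 12*sqrt(7) = -3770 + 12*sqrt(7)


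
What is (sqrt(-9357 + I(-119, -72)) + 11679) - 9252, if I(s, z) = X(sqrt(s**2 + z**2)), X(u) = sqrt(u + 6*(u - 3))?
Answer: 2427 + sqrt(-9357 + sqrt(-18 + 7*sqrt(19345))) ≈ 2427.0 + 96.572*I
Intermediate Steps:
X(u) = sqrt(-18 + 7*u) (X(u) = sqrt(u + 6*(-3 + u)) = sqrt(u + (-18 + 6*u)) = sqrt(-18 + 7*u))
I(s, z) = sqrt(-18 + 7*sqrt(s**2 + z**2))
(sqrt(-9357 + I(-119, -72)) + 11679) - 9252 = (sqrt(-9357 + sqrt(-18 + 7*sqrt((-119)**2 + (-72)**2))) + 11679) - 9252 = (sqrt(-9357 + sqrt(-18 + 7*sqrt(14161 + 5184))) + 11679) - 9252 = (sqrt(-9357 + sqrt(-18 + 7*sqrt(19345))) + 11679) - 9252 = (11679 + sqrt(-9357 + sqrt(-18 + 7*sqrt(19345)))) - 9252 = 2427 + sqrt(-9357 + sqrt(-18 + 7*sqrt(19345)))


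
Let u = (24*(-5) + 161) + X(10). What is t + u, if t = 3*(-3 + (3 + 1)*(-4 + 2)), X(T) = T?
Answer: 18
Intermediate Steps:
t = -33 (t = 3*(-3 + 4*(-2)) = 3*(-3 - 8) = 3*(-11) = -33)
u = 51 (u = (24*(-5) + 161) + 10 = (-120 + 161) + 10 = 41 + 10 = 51)
t + u = -33 + 51 = 18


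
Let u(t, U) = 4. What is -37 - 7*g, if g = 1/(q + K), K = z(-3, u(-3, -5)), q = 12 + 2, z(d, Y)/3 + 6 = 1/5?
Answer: -594/17 ≈ -34.941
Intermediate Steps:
z(d, Y) = -87/5 (z(d, Y) = -18 + 3/5 = -18 + 3*(⅕) = -18 + ⅗ = -87/5)
q = 14
K = -87/5 ≈ -17.400
g = -5/17 (g = 1/(14 - 87/5) = 1/(-17/5) = -5/17 ≈ -0.29412)
-37 - 7*g = -37 - 7*(-5/17) = -37 + 35/17 = -594/17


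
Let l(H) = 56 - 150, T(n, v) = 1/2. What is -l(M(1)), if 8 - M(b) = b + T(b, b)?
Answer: 94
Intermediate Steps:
T(n, v) = ½
M(b) = 15/2 - b (M(b) = 8 - (b + ½) = 8 - (½ + b) = 8 + (-½ - b) = 15/2 - b)
l(H) = -94
-l(M(1)) = -1*(-94) = 94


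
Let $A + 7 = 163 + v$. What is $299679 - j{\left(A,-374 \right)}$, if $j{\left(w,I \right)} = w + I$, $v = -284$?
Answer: $300181$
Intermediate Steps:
$A = -128$ ($A = -7 + \left(163 - 284\right) = -7 - 121 = -128$)
$j{\left(w,I \right)} = I + w$
$299679 - j{\left(A,-374 \right)} = 299679 - \left(-374 - 128\right) = 299679 - -502 = 299679 + 502 = 300181$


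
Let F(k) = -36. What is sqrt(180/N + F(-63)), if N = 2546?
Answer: 33*I*sqrt(53466)/1273 ≈ 5.9941*I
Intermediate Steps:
sqrt(180/N + F(-63)) = sqrt(180/2546 - 36) = sqrt(180*(1/2546) - 36) = sqrt(90/1273 - 36) = sqrt(-45738/1273) = 33*I*sqrt(53466)/1273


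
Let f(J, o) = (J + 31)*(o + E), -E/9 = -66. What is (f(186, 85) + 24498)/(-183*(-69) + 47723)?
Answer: 171841/60350 ≈ 2.8474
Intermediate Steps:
E = 594 (E = -9*(-66) = 594)
f(J, o) = (31 + J)*(594 + o) (f(J, o) = (J + 31)*(o + 594) = (31 + J)*(594 + o))
(f(186, 85) + 24498)/(-183*(-69) + 47723) = ((18414 + 31*85 + 594*186 + 186*85) + 24498)/(-183*(-69) + 47723) = ((18414 + 2635 + 110484 + 15810) + 24498)/(12627 + 47723) = (147343 + 24498)/60350 = 171841*(1/60350) = 171841/60350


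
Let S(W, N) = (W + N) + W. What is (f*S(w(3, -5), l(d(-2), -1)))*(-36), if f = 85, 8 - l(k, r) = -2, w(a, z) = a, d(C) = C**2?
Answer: -48960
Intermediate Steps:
l(k, r) = 10 (l(k, r) = 8 - 1*(-2) = 8 + 2 = 10)
S(W, N) = N + 2*W (S(W, N) = (N + W) + W = N + 2*W)
(f*S(w(3, -5), l(d(-2), -1)))*(-36) = (85*(10 + 2*3))*(-36) = (85*(10 + 6))*(-36) = (85*16)*(-36) = 1360*(-36) = -48960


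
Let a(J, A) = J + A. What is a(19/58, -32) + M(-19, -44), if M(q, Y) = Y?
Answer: -4389/58 ≈ -75.672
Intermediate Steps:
a(J, A) = A + J
a(19/58, -32) + M(-19, -44) = (-32 + 19/58) - 44 = -1837/58 - 44 = -4389/58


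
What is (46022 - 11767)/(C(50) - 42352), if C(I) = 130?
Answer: -1105/1362 ≈ -0.81131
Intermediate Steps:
(46022 - 11767)/(C(50) - 42352) = (46022 - 11767)/(130 - 42352) = 34255/(-42222) = 34255*(-1/42222) = -1105/1362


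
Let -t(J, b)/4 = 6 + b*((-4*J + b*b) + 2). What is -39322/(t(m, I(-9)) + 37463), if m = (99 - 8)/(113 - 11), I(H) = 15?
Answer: -668474/408563 ≈ -1.6362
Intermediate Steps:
m = 91/102 ≈ 0.89216
t(J, b) = -24 - 4*b*(2 + b² - 4*J) (t(J, b) = -4*(6 + b*((-4*J + b*b) + 2)) = -4*(6 + b*((-4*J + b²) + 2)) = -4*(6 + b*((b² - 4*J) + 2)) = -4*(6 + b*(2 + b² - 4*J)) = -24 - 4*b*(2 + b² - 4*J))
-39322/(t(m, I(-9)) + 37463) = -39322/((-24 - 8*15 - 4*15³ + 16*(91/102)*15) + 37463) = -39322/((-24 - 120 - 4*3375 + 3640/17) + 37463) = -39322/((-24 - 120 - 13500 + 3640/17) + 37463) = -39322/(-228308/17 + 37463) = -39322/408563/17 = -39322*17/408563 = -668474/408563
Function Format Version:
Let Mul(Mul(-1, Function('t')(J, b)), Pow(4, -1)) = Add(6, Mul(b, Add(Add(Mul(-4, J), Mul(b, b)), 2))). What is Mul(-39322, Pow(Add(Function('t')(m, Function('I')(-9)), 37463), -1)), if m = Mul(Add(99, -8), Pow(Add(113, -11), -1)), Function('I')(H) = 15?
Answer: Rational(-668474, 408563) ≈ -1.6362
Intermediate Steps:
m = Rational(91, 102) (m = Mul(91, Pow(102, -1)) = Mul(91, Rational(1, 102)) = Rational(91, 102) ≈ 0.89216)
Function('t')(J, b) = Add(-24, Mul(-4, b, Add(2, Pow(b, 2), Mul(-4, J)))) (Function('t')(J, b) = Mul(-4, Add(6, Mul(b, Add(Add(Mul(-4, J), Mul(b, b)), 2)))) = Mul(-4, Add(6, Mul(b, Add(Add(Mul(-4, J), Pow(b, 2)), 2)))) = Mul(-4, Add(6, Mul(b, Add(Add(Pow(b, 2), Mul(-4, J)), 2)))) = Mul(-4, Add(6, Mul(b, Add(2, Pow(b, 2), Mul(-4, J))))) = Add(-24, Mul(-4, b, Add(2, Pow(b, 2), Mul(-4, J)))))
Mul(-39322, Pow(Add(Function('t')(m, Function('I')(-9)), 37463), -1)) = Mul(-39322, Pow(Add(Add(-24, Mul(-8, 15), Mul(-4, Pow(15, 3)), Mul(16, Rational(91, 102), 15)), 37463), -1)) = Mul(-39322, Pow(Add(Add(-24, -120, Mul(-4, 3375), Rational(3640, 17)), 37463), -1)) = Mul(-39322, Pow(Add(Add(-24, -120, -13500, Rational(3640, 17)), 37463), -1)) = Mul(-39322, Pow(Add(Rational(-228308, 17), 37463), -1)) = Mul(-39322, Pow(Rational(408563, 17), -1)) = Mul(-39322, Rational(17, 408563)) = Rational(-668474, 408563)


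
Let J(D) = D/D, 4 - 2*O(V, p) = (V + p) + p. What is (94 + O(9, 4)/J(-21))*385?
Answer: 67375/2 ≈ 33688.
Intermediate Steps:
O(V, p) = 2 - p - V/2 (O(V, p) = 2 - ((V + p) + p)/2 = 2 - (V + 2*p)/2 = 2 + (-p - V/2) = 2 - p - V/2)
J(D) = 1
(94 + O(9, 4)/J(-21))*385 = (94 + (2 - 1*4 - ½*9)/1)*385 = (94 + (2 - 4 - 9/2)*1)*385 = (94 - 13/2*1)*385 = (94 - 13/2)*385 = (175/2)*385 = 67375/2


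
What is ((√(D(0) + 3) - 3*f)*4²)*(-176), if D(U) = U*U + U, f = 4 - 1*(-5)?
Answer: 76032 - 2816*√3 ≈ 71155.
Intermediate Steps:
f = 9 (f = 4 + 5 = 9)
D(U) = U + U² (D(U) = U² + U = U + U²)
((√(D(0) + 3) - 3*f)*4²)*(-176) = ((√(0*(1 + 0) + 3) - 3*9)*4²)*(-176) = ((√(0*1 + 3) - 27)*16)*(-176) = ((√(0 + 3) - 27)*16)*(-176) = ((√3 - 27)*16)*(-176) = ((-27 + √3)*16)*(-176) = (-432 + 16*√3)*(-176) = 76032 - 2816*√3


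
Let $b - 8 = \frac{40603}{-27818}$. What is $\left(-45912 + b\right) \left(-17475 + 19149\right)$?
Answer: $- \frac{1068847388775}{13909} \approx -7.6846 \cdot 10^{7}$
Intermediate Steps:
$b = \frac{181941}{27818}$ ($b = 8 + \frac{40603}{-27818} = 8 + 40603 \left(- \frac{1}{27818}\right) = 8 - \frac{40603}{27818} = \frac{181941}{27818} \approx 6.5404$)
$\left(-45912 + b\right) \left(-17475 + 19149\right) = \left(-45912 + \frac{181941}{27818}\right) \left(-17475 + 19149\right) = \left(- \frac{1276998075}{27818}\right) 1674 = - \frac{1068847388775}{13909}$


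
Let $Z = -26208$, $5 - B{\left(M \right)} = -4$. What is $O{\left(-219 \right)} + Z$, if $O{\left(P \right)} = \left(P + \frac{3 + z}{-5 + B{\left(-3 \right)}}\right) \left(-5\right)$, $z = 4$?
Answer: $- \frac{100487}{4} \approx -25122.0$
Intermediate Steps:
$B{\left(M \right)} = 9$ ($B{\left(M \right)} = 5 - -4 = 5 + 4 = 9$)
$O{\left(P \right)} = - \frac{35}{4} - 5 P$ ($O{\left(P \right)} = \left(P + \frac{3 + 4}{-5 + 9}\right) \left(-5\right) = \left(P + \frac{7}{4}\right) \left(-5\right) = \left(\frac{7}{4} + P\right) \left(-5\right) = - \frac{35}{4} - 5 P$)
$O{\left(-219 \right)} + Z = \left(- \frac{35}{4} - -1095\right) - 26208 = \left(- \frac{35}{4} + 1095\right) - 26208 = \frac{4345}{4} - 26208 = - \frac{100487}{4}$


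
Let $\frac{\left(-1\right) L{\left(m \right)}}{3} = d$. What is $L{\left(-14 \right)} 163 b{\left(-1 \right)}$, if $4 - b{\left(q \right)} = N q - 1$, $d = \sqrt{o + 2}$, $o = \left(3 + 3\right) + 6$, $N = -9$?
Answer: $1956 \sqrt{14} \approx 7318.7$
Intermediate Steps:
$o = 12$ ($o = 6 + 6 = 12$)
$d = \sqrt{14}$ ($d = \sqrt{12 + 2} = \sqrt{14} \approx 3.7417$)
$b{\left(q \right)} = 5 + 9 q$ ($b{\left(q \right)} = 4 - \left(- 9 q - 1\right) = 4 - \left(-1 - 9 q\right) = 4 + \left(1 + 9 q\right) = 5 + 9 q$)
$L{\left(m \right)} = - 3 \sqrt{14}$
$L{\left(-14 \right)} 163 b{\left(-1 \right)} = - 3 \sqrt{14} \cdot 163 \left(5 + 9 \left(-1\right)\right) = - 489 \sqrt{14} \left(5 - 9\right) = - 489 \sqrt{14} \left(-4\right) = 1956 \sqrt{14}$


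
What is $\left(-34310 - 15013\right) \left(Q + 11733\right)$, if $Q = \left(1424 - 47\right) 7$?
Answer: $-1054131156$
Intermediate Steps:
$Q = 9639$ ($Q = \left(1424 - 47\right) 7 = 1377 \cdot 7 = 9639$)
$\left(-34310 - 15013\right) \left(Q + 11733\right) = \left(-34310 - 15013\right) \left(9639 + 11733\right) = \left(-49323\right) 21372 = -1054131156$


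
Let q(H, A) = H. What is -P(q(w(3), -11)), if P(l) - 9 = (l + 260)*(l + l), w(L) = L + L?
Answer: -3201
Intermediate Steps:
w(L) = 2*L
P(l) = 9 + 2*l*(260 + l) (P(l) = 9 + (l + 260)*(l + l) = 9 + (260 + l)*(2*l) = 9 + 2*l*(260 + l))
-P(q(w(3), -11)) = -(9 + 2*(2*3)² + 520*(2*3)) = -(9 + 2*6² + 520*6) = -(9 + 2*36 + 3120) = -(9 + 72 + 3120) = -1*3201 = -3201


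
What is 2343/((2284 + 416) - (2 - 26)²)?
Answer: 781/708 ≈ 1.1031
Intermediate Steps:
2343/((2284 + 416) - (2 - 26)²) = 2343/(2700 - 1*(-24)²) = 2343/(2700 - 1*576) = 2343/(2700 - 576) = 2343/2124 = 2343*(1/2124) = 781/708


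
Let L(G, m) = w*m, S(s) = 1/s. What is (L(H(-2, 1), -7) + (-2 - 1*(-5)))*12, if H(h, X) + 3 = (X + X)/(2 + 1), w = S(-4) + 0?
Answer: 57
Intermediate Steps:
w = -¼ (w = 1/(-4) + 0 = -¼ + 0 = -¼ ≈ -0.25000)
H(h, X) = -3 + 2*X/3 (H(h, X) = -3 + (X + X)/(2 + 1) = -3 + (2*X)/3 = -3 + (2*X)*(⅓) = -3 + 2*X/3)
L(G, m) = -m/4
(L(H(-2, 1), -7) + (-2 - 1*(-5)))*12 = (-¼*(-7) + (-2 - 1*(-5)))*12 = (7/4 + (-2 + 5))*12 = (7/4 + 3)*12 = (19/4)*12 = 57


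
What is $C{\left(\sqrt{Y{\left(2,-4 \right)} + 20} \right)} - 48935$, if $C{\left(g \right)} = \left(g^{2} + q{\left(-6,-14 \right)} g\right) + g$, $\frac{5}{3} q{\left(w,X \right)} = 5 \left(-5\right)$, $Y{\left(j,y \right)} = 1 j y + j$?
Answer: $-48921 - 14 \sqrt{14} \approx -48973.0$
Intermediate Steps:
$Y{\left(j,y \right)} = j + j y$ ($Y{\left(j,y \right)} = j y + j = j + j y$)
$q{\left(w,X \right)} = -15$ ($q{\left(w,X \right)} = \frac{3 \cdot 5 \left(-5\right)}{5} = \frac{3}{5} \left(-25\right) = -15$)
$C{\left(g \right)} = g^{2} - 14 g$ ($C{\left(g \right)} = \left(g^{2} - 15 g\right) + g = g^{2} - 14 g$)
$C{\left(\sqrt{Y{\left(2,-4 \right)} + 20} \right)} - 48935 = \sqrt{2 \left(1 - 4\right) + 20} \left(-14 + \sqrt{2 \left(1 - 4\right) + 20}\right) - 48935 = \sqrt{2 \left(-3\right) + 20} \left(-14 + \sqrt{2 \left(-3\right) + 20}\right) - 48935 = \sqrt{-6 + 20} \left(-14 + \sqrt{-6 + 20}\right) - 48935 = \sqrt{14} \left(-14 + \sqrt{14}\right) - 48935 = -48935 + \sqrt{14} \left(-14 + \sqrt{14}\right)$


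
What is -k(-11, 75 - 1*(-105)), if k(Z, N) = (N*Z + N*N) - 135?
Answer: -30285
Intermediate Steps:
k(Z, N) = -135 + N² + N*Z (k(Z, N) = (N*Z + N²) - 135 = (N² + N*Z) - 135 = -135 + N² + N*Z)
-k(-11, 75 - 1*(-105)) = -(-135 + (75 - 1*(-105))² + (75 - 1*(-105))*(-11)) = -(-135 + (75 + 105)² + (75 + 105)*(-11)) = -(-135 + 180² + 180*(-11)) = -(-135 + 32400 - 1980) = -1*30285 = -30285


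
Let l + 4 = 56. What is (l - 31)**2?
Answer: 441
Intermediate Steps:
l = 52 (l = -4 + 56 = 52)
(l - 31)**2 = (52 - 31)**2 = 21**2 = 441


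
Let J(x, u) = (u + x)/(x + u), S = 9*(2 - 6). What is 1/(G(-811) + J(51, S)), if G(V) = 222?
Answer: 1/223 ≈ 0.0044843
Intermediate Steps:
S = -36 (S = 9*(-4) = -36)
J(x, u) = 1 (J(x, u) = (u + x)/(u + x) = 1)
1/(G(-811) + J(51, S)) = 1/(222 + 1) = 1/223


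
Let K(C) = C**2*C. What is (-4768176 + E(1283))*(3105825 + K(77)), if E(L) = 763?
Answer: -16983231839854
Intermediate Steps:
K(C) = C**3
(-4768176 + E(1283))*(3105825 + K(77)) = (-4768176 + 763)*(3105825 + 77**3) = -4767413*(3105825 + 456533) = -4767413*3562358 = -16983231839854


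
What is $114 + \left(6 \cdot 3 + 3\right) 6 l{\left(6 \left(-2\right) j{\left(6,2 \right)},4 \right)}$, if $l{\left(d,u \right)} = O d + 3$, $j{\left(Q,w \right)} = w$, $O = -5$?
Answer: $15612$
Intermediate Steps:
$l{\left(d,u \right)} = 3 - 5 d$ ($l{\left(d,u \right)} = - 5 d + 3 = 3 - 5 d$)
$114 + \left(6 \cdot 3 + 3\right) 6 l{\left(6 \left(-2\right) j{\left(6,2 \right)},4 \right)} = 114 + \left(6 \cdot 3 + 3\right) 6 \left(3 - 5 \cdot 6 \left(-2\right) 2\right) = 114 + \left(18 + 3\right) 6 \left(3 - 5 \left(\left(-12\right) 2\right)\right) = 114 + 21 \cdot 6 \left(3 - -120\right) = 114 + 21 \cdot 6 \left(3 + 120\right) = 114 + 21 \cdot 6 \cdot 123 = 114 + 21 \cdot 738 = 114 + 15498 = 15612$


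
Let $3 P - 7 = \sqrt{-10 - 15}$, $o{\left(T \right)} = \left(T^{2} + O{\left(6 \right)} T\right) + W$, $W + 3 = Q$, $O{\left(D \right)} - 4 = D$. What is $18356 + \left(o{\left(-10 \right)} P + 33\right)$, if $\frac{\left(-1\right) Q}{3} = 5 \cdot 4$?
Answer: $18242 - 105 i \approx 18242.0 - 105.0 i$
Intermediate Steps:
$O{\left(D \right)} = 4 + D$
$Q = -60$ ($Q = - 3 \cdot 5 \cdot 4 = \left(-3\right) 20 = -60$)
$W = -63$ ($W = -3 - 60 = -63$)
$o{\left(T \right)} = -63 + T^{2} + 10 T$ ($o{\left(T \right)} = \left(T^{2} + \left(4 + 6\right) T\right) - 63 = \left(T^{2} + 10 T\right) - 63 = -63 + T^{2} + 10 T$)
$P = \frac{7}{3} + \frac{5 i}{3}$ ($P = \frac{7}{3} + \frac{\sqrt{-10 - 15}}{3} = \frac{7}{3} + \frac{\sqrt{-25}}{3} = \frac{7}{3} + \frac{5 i}{3} \approx 2.3333 + 1.6667 i$)
$18356 + \left(o{\left(-10 \right)} P + 33\right) = 18356 + \left(\left(-63 + \left(-10\right)^{2} + 10 \left(-10\right)\right) \left(\frac{7}{3} + \frac{5 i}{3}\right) + 33\right) = 18356 + \left(\left(-63 + 100 - 100\right) \left(\frac{7}{3} + \frac{5 i}{3}\right) + 33\right) = 18356 + \left(- 63 \left(\frac{7}{3} + \frac{5 i}{3}\right) + 33\right) = 18356 - \left(114 + 105 i\right) = 18242 - 105 i$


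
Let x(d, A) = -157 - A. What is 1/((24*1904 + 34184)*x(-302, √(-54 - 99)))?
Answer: I/(79880*(-157*I + 3*√17)) ≈ -7.9246e-8 + 6.2434e-9*I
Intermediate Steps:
1/((24*1904 + 34184)*x(-302, √(-54 - 99))) = 1/((24*1904 + 34184)*(-157 - √(-54 - 99))) = 1/((45696 + 34184)*(-157 - √(-153))) = 1/(79880*(-157 - 3*I*√17))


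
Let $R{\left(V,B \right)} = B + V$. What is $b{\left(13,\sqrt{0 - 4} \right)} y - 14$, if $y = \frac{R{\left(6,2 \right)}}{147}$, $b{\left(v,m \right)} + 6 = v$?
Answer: $- \frac{286}{21} \approx -13.619$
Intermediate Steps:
$b{\left(v,m \right)} = -6 + v$
$y = \frac{8}{147}$ ($y = \frac{2 + 6}{147} = 8 \cdot \frac{1}{147} = \frac{8}{147} \approx 0.054422$)
$b{\left(13,\sqrt{0 - 4} \right)} y - 14 = \left(-6 + 13\right) \frac{8}{147} - 14 = 7 \cdot \frac{8}{147} - 14 = \frac{8}{21} - 14 = - \frac{286}{21}$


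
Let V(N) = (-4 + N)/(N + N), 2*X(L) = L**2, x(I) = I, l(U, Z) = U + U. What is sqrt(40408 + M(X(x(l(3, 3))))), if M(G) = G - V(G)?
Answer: sqrt(1455322)/6 ≈ 201.06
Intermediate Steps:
l(U, Z) = 2*U
X(L) = L**2/2
V(N) = (-4 + N)/(2*N) (V(N) = (-4 + N)/((2*N)) = (-4 + N)*(1/(2*N)) = (-4 + N)/(2*N))
M(G) = G - (-4 + G)/(2*G)
sqrt(40408 + M(X(x(l(3, 3))))) = sqrt(40408 + (-1/2 + (2*3)**2/2 + 2/(((2*3)**2/2)))) = sqrt(40408 + (-1/2 + (1/2)*6**2 + 2/(((1/2)*6**2)))) = sqrt(40408 + (-1/2 + (1/2)*36 + 2/(((1/2)*36)))) = sqrt(40408 + (-1/2 + 18 + 2/18)) = sqrt(40408 + (-1/2 + 18 + 2*(1/18))) = sqrt(40408 + (-1/2 + 18 + 1/9)) = sqrt(40408 + 317/18) = sqrt(727661/18) = sqrt(1455322)/6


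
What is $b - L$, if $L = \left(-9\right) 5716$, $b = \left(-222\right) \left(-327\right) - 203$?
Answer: $123835$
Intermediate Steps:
$b = 72391$ ($b = 72594 - 203 = 72391$)
$L = -51444$
$b - L = 72391 - -51444 = 72391 + 51444 = 123835$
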